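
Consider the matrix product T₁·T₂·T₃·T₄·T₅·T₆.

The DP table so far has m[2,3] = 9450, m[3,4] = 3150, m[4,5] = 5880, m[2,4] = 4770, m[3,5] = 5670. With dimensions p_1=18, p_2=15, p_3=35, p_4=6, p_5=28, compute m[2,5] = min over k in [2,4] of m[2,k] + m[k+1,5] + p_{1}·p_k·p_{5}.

m[2,5] = min over k∈[2,4] of m[2,k]+m[k+1,5]+p_{1}·p_k·p_{5}.
k=2: 0 + 5670 + 18·15·28 = 13230; k=3: 9450 + 5880 + 18·35·28 = 32970; k=4: 4770 + 0 + 18·6·28 = 7794.
Minimum: 7794 at k=4.

7794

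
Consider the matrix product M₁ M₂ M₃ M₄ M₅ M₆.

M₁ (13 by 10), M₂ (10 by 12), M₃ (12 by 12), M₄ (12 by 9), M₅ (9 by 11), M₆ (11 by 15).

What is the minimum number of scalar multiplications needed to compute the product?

6786

Adjacent pairs: M₁M₂ = 13·10·12 = 1560; M₂M₃ = 10·12·12 = 1440; M₃M₄ = 12·12·9 = 1296; M₄M₅ = 12·9·11 = 1188; M₅M₆ = 9·11·15 = 1485.
Length 3: M₁..M₃: k=1: 0+1440+13·10·12=3000; k=2: 1560+0+13·12·12=3432 → min 3000 | M₂..M₄: k=2: 0+1296+10·12·9=2376; k=3: 1440+0+10·12·9=2520 → min 2376 | M₃..M₅: k=3: 0+1188+12·12·11=2772; k=4: 1296+0+12·9·11=2484 → min 2484 | M₄..M₆: k=4: 0+1485+12·9·15=3105; k=5: 1188+0+12·11·15=3168 → min 3105.
Length 4: M₁..M₄: k=1: 0+2376+13·10·9=3546; k=2: 1560+1296+13·12·9=4260; k=3: 3000+0+13·12·9=4404 → min 3546 | M₂..M₅: k=2: 0+2484+10·12·11=3804; k=3: 1440+1188+10·12·11=3948; k=4: 2376+0+10·9·11=3366 → min 3366 | M₃..M₆: k=3: 0+3105+12·12·15=5265; k=4: 1296+1485+12·9·15=4401; k=5: 2484+0+12·11·15=4464 → min 4401.
Length 5: M₁..M₅: k=1: 0+3366+13·10·11=4796; k=2: 1560+2484+13·12·11=5760; k=3: 3000+1188+13·12·11=5904; k=4: 3546+0+13·9·11=4833 → min 4796 | M₂..M₆: k=2: 0+4401+10·12·15=6201; k=3: 1440+3105+10·12·15=6345; k=4: 2376+1485+10·9·15=5211; k=5: 3366+0+10·11·15=5016 → min 5016.
Length 6: M₁..M₆: k=1: 0+5016+13·10·15=6966; k=2: 1560+4401+13·12·15=8301; k=3: 3000+3105+13·12·15=8445; k=4: 3546+1485+13·9·15=6786; k=5: 4796+0+13·11·15=6941 → min 6786.
Optimal order: ((M₁ (M₂ (M₃ M₄))) (M₅ M₆)) with cost 6786.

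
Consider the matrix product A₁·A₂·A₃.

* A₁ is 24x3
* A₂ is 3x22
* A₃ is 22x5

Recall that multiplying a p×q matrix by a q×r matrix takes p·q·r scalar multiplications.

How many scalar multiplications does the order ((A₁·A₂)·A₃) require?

(A₁·A₂): 24×3 by 3×22 → 24×22, cost 24·3·22 = 1584
((A₁·A₂)·A₃): 24×22 by 22×5 → 24×5, cost 24·22·5 = 2640; cumulative 4224
Total: 4224 scalar multiplications.

4224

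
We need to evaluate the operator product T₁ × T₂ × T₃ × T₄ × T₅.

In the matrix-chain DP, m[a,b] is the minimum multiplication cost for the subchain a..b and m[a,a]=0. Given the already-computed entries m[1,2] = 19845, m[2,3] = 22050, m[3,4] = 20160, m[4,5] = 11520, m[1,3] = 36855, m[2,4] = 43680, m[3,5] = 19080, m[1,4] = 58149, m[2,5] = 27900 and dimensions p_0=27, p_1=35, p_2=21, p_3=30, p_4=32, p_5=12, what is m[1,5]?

m[1,5] = min over k∈[1,4] of m[1,k]+m[k+1,5]+p_{0}·p_k·p_{5}.
k=1: 0 + 27900 + 27·35·12 = 39240; k=2: 19845 + 19080 + 27·21·12 = 45729; k=3: 36855 + 11520 + 27·30·12 = 58095; k=4: 58149 + 0 + 27·32·12 = 68517.
Minimum: 39240 at k=1.

39240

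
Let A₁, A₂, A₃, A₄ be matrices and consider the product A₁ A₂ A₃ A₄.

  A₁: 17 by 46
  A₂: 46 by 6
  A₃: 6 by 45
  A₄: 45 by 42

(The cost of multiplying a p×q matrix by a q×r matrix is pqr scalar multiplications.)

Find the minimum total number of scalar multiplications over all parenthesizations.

Adjacent pairs: A₁A₂ = 17·46·6 = 4692; A₂A₃ = 46·6·45 = 12420; A₃A₄ = 6·45·42 = 11340.
Length 3: A₁..A₃: k=1: 0+12420+17·46·45=47610; k=2: 4692+0+17·6·45=9282 → min 9282 | A₂..A₄: k=2: 0+11340+46·6·42=22932; k=3: 12420+0+46·45·42=99360 → min 22932.
Length 4: A₁..A₄: k=1: 0+22932+17·46·42=55776; k=2: 4692+11340+17·6·42=20316; k=3: 9282+0+17·45·42=41412 → min 20316.
Optimal order: ((A₁ A₂) (A₃ A₄)) with cost 20316.

20316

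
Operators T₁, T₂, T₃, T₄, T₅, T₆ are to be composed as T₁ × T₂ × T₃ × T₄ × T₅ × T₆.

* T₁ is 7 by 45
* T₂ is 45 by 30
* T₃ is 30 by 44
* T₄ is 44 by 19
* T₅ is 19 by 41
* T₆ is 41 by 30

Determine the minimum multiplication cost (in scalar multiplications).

Adjacent pairs: T₁T₂ = 7·45·30 = 9450; T₂T₃ = 45·30·44 = 59400; T₃T₄ = 30·44·19 = 25080; T₄T₅ = 44·19·41 = 34276; T₅T₆ = 19·41·30 = 23370.
Length 3: T₁..T₃: k=1: 0+59400+7·45·44=73260; k=2: 9450+0+7·30·44=18690 → min 18690 | T₂..T₄: k=2: 0+25080+45·30·19=50730; k=3: 59400+0+45·44·19=97020 → min 50730 | T₃..T₅: k=3: 0+34276+30·44·41=88396; k=4: 25080+0+30·19·41=48450 → min 48450 | T₄..T₆: k=4: 0+23370+44·19·30=48450; k=5: 34276+0+44·41·30=88396 → min 48450.
Length 4: T₁..T₄: k=1: 0+50730+7·45·19=56715; k=2: 9450+25080+7·30·19=38520; k=3: 18690+0+7·44·19=24542 → min 24542 | T₂..T₅: k=2: 0+48450+45·30·41=103800; k=3: 59400+34276+45·44·41=174856; k=4: 50730+0+45·19·41=85785 → min 85785 | T₃..T₆: k=3: 0+48450+30·44·30=88050; k=4: 25080+23370+30·19·30=65550; k=5: 48450+0+30·41·30=85350 → min 65550.
Length 5: T₁..T₅: k=1: 0+85785+7·45·41=98700; k=2: 9450+48450+7·30·41=66510; k=3: 18690+34276+7·44·41=65594; k=4: 24542+0+7·19·41=29995 → min 29995 | T₂..T₆: k=2: 0+65550+45·30·30=106050; k=3: 59400+48450+45·44·30=167250; k=4: 50730+23370+45·19·30=99750; k=5: 85785+0+45·41·30=141135 → min 99750.
Length 6: T₁..T₆: k=1: 0+99750+7·45·30=109200; k=2: 9450+65550+7·30·30=81300; k=3: 18690+48450+7·44·30=76380; k=4: 24542+23370+7·19·30=51902; k=5: 29995+0+7·41·30=38605 → min 38605.
Optimal order: (((((T₁ × T₂) × T₃) × T₄) × T₅) × T₆) with cost 38605.

38605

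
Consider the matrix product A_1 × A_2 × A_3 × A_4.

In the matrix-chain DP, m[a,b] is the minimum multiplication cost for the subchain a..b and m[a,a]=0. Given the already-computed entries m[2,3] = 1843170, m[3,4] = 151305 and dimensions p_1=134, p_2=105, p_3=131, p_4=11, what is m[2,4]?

m[2,4] = min over k∈[2,3] of m[2,k]+m[k+1,4]+p_{1}·p_k·p_{4}.
k=2: 0 + 151305 + 134·105·11 = 306075; k=3: 1843170 + 0 + 134·131·11 = 2036264.
Minimum: 306075 at k=2.

306075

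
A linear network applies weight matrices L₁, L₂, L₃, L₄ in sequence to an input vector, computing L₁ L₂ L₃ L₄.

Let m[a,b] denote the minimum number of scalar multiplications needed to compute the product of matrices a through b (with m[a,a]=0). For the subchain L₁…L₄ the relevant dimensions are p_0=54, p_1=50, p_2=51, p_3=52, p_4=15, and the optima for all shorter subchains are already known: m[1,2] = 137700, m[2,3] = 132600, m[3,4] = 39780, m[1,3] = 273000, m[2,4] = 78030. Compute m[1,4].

118530

m[1,4] = min over k∈[1,3] of m[1,k]+m[k+1,4]+p_{0}·p_k·p_{4}.
k=1: 0 + 78030 + 54·50·15 = 118530; k=2: 137700 + 39780 + 54·51·15 = 218790; k=3: 273000 + 0 + 54·52·15 = 315120.
Minimum: 118530 at k=1.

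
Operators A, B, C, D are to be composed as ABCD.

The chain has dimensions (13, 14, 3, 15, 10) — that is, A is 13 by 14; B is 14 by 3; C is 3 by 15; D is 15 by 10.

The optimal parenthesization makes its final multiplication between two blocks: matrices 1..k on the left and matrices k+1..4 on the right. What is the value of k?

Adjacent pairs: AB = 13·14·3 = 546; BC = 14·3·15 = 630; CD = 3·15·10 = 450.
Length 3: A..C: k=1: 0+630+13·14·15=3360; k=2: 546+0+13·3·15=1131 → min 1131 | B..D: k=2: 0+450+14·3·10=870; k=3: 630+0+14·15·10=2730 → min 870.
Top-level splits: k=1: (A..A)·(B..D) → 0+870+13·14·10 = 2690; k=2: (A..B)·(C..D) → 546+450+13·3·10 = 1386; k=3: (A..C)·(D..D) → 1131+0+13·15·10 = 3081.
Best split is after B, i.e. k = 2.

2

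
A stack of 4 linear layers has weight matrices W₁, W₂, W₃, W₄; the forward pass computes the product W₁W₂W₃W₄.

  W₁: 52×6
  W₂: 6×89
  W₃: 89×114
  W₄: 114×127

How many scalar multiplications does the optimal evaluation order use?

187368

Adjacent pairs: W₁W₂ = 52·6·89 = 27768; W₂W₃ = 6·89·114 = 60876; W₃W₄ = 89·114·127 = 1288542.
Length 3: W₁..W₃: k=1: 0+60876+52·6·114=96444; k=2: 27768+0+52·89·114=555360 → min 96444 | W₂..W₄: k=2: 0+1288542+6·89·127=1356360; k=3: 60876+0+6·114·127=147744 → min 147744.
Length 4: W₁..W₄: k=1: 0+147744+52·6·127=187368; k=2: 27768+1288542+52·89·127=1904066; k=3: 96444+0+52·114·127=849300 → min 187368.
Optimal order: (W₁((W₂W₃)W₄)) with cost 187368.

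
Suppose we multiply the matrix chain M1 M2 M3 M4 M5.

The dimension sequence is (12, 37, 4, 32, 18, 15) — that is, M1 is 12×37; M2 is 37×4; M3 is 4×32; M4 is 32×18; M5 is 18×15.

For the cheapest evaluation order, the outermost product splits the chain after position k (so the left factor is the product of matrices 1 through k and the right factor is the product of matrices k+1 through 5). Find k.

2

Adjacent pairs: M1M2 = 12·37·4 = 1776; M2M3 = 37·4·32 = 4736; M3M4 = 4·32·18 = 2304; M4M5 = 32·18·15 = 8640.
Length 3: M1..M3: k=1: 0+4736+12·37·32=18944; k=2: 1776+0+12·4·32=3312 → min 3312 | M2..M4: k=2: 0+2304+37·4·18=4968; k=3: 4736+0+37·32·18=26048 → min 4968 | M3..M5: k=3: 0+8640+4·32·15=10560; k=4: 2304+0+4·18·15=3384 → min 3384.
Length 4: M1..M4: k=1: 0+4968+12·37·18=12960; k=2: 1776+2304+12·4·18=4944; k=3: 3312+0+12·32·18=10224 → min 4944 | M2..M5: k=2: 0+3384+37·4·15=5604; k=3: 4736+8640+37·32·15=31136; k=4: 4968+0+37·18·15=14958 → min 5604.
Top-level splits: k=1: (M1..M1)·(M2..M5) → 0+5604+12·37·15 = 12264; k=2: (M1..M2)·(M3..M5) → 1776+3384+12·4·15 = 5880; k=3: (M1..M3)·(M4..M5) → 3312+8640+12·32·15 = 17712; k=4: (M1..M4)·(M5..M5) → 4944+0+12·18·15 = 8184.
Best split is after M2, i.e. k = 2.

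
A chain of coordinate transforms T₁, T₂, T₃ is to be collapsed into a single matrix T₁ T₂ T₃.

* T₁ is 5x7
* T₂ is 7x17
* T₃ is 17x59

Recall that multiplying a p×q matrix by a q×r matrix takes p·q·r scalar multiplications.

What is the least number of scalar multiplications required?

5610

Order (T₁ (T₂ T₃)): (T₂ T₃): 7×17 by 17×59 → 7×59, cost 7·17·59 = 7021; (T₁ (T₂ T₃)): 5×7 by 7×59 → 5×59, cost 5·7·59 = 2065; cumulative 9086. Total 9086.
Order ((T₁ T₂) T₃): (T₁ T₂): 5×7 by 7×17 → 5×17, cost 5·7·17 = 595; ((T₁ T₂) T₃): 5×17 by 17×59 → 5×59, cost 5·17·59 = 5015; cumulative 5610. Total 5610.
Minimum: 5610.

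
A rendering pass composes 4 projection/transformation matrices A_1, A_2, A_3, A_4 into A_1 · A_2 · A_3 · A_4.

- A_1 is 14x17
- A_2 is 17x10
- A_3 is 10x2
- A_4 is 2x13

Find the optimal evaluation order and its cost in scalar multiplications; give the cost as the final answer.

Adjacent pairs: A_1A_2 = 14·17·10 = 2380; A_2A_3 = 17·10·2 = 340; A_3A_4 = 10·2·13 = 260.
Length 3: A_1..A_3: k=1: 0+340+14·17·2=816; k=2: 2380+0+14·10·2=2660 → min 816 | A_2..A_4: k=2: 0+260+17·10·13=2470; k=3: 340+0+17·2·13=782 → min 782.
Length 4: A_1..A_4: k=1: 0+782+14·17·13=3876; k=2: 2380+260+14·10·13=4460; k=3: 816+0+14·2·13=1180 → min 1180.
Optimal parenthesization: ((A_1 · (A_2 · A_3)) · A_4) with cost 1180.

1180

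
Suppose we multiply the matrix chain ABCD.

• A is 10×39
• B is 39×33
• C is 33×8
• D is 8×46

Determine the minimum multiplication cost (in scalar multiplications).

17096

Adjacent pairs: AB = 10·39·33 = 12870; BC = 39·33·8 = 10296; CD = 33·8·46 = 12144.
Length 3: A..C: k=1: 0+10296+10·39·8=13416; k=2: 12870+0+10·33·8=15510 → min 13416 | B..D: k=2: 0+12144+39·33·46=71346; k=3: 10296+0+39·8·46=24648 → min 24648.
Length 4: A..D: k=1: 0+24648+10·39·46=42588; k=2: 12870+12144+10·33·46=40194; k=3: 13416+0+10·8·46=17096 → min 17096.
Optimal order: ((A(BC))D) with cost 17096.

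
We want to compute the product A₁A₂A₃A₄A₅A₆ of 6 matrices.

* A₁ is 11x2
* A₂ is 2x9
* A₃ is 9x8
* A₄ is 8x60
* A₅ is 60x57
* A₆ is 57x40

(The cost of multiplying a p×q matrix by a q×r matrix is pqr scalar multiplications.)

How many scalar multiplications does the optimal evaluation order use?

13384

Adjacent pairs: A₁A₂ = 11·2·9 = 198; A₂A₃ = 2·9·8 = 144; A₃A₄ = 9·8·60 = 4320; A₄A₅ = 8·60·57 = 27360; A₅A₆ = 60·57·40 = 136800.
Length 3: A₁..A₃: k=1: 0+144+11·2·8=320; k=2: 198+0+11·9·8=990 → min 320 | A₂..A₄: k=2: 0+4320+2·9·60=5400; k=3: 144+0+2·8·60=1104 → min 1104 | A₃..A₅: k=3: 0+27360+9·8·57=31464; k=4: 4320+0+9·60·57=35100 → min 31464 | A₄..A₆: k=4: 0+136800+8·60·40=156000; k=5: 27360+0+8·57·40=45600 → min 45600.
Length 4: A₁..A₄: k=1: 0+1104+11·2·60=2424; k=2: 198+4320+11·9·60=10458; k=3: 320+0+11·8·60=5600 → min 2424 | A₂..A₅: k=2: 0+31464+2·9·57=32490; k=3: 144+27360+2·8·57=28416; k=4: 1104+0+2·60·57=7944 → min 7944 | A₃..A₆: k=3: 0+45600+9·8·40=48480; k=4: 4320+136800+9·60·40=162720; k=5: 31464+0+9·57·40=51984 → min 48480.
Length 5: A₁..A₅: k=1: 0+7944+11·2·57=9198; k=2: 198+31464+11·9·57=37305; k=3: 320+27360+11·8·57=32696; k=4: 2424+0+11·60·57=40044 → min 9198 | A₂..A₆: k=2: 0+48480+2·9·40=49200; k=3: 144+45600+2·8·40=46384; k=4: 1104+136800+2·60·40=142704; k=5: 7944+0+2·57·40=12504 → min 12504.
Length 6: A₁..A₆: k=1: 0+12504+11·2·40=13384; k=2: 198+48480+11·9·40=52638; k=3: 320+45600+11·8·40=49440; k=4: 2424+136800+11·60·40=165624; k=5: 9198+0+11·57·40=34278 → min 13384.
Optimal order: (A₁((((A₂A₃)A₄)A₅)A₆)) with cost 13384.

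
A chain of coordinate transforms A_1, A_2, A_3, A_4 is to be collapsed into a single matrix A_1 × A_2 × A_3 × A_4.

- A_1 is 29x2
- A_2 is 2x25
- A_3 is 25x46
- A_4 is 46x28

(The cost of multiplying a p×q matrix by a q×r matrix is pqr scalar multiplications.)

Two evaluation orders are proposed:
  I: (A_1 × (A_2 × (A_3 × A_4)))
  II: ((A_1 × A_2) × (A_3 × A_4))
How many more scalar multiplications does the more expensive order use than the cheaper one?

18726

Order I = (A_1 × (A_2 × (A_3 × A_4))): (A_3 × A_4): 25×46 by 46×28 → 25×28, cost 25·46·28 = 32200; (A_2 × (A_3 × A_4)): 2×25 by 25×28 → 2×28, cost 2·25·28 = 1400; cumulative 33600; (A_1 × (A_2 × (A_3 × A_4))): 29×2 by 2×28 → 29×28, cost 29·2·28 = 1624; cumulative 35224. Total 35224.
Order II = ((A_1 × A_2) × (A_3 × A_4)): (A_1 × A_2): 29×2 by 2×25 → 29×25, cost 29·2·25 = 1450; (A_3 × A_4): 25×46 by 46×28 → 25×28, cost 25·46·28 = 32200; ((A_1 × A_2) × (A_3 × A_4)): 29×25 by 25×28 → 29×28, cost 29·25·28 = 20300; cumulative 53950. Total 53950.
Difference: |35224 − 53950| = 18726.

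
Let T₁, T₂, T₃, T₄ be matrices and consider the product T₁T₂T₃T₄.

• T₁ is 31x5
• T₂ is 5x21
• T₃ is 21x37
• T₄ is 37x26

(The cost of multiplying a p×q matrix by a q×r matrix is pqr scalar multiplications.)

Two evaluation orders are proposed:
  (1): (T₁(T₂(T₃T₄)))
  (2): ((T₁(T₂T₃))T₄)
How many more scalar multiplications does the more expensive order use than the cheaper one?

12480

Order (1) = (T₁(T₂(T₃T₄))): (T₃T₄): 21×37 by 37×26 → 21×26, cost 21·37·26 = 20202; (T₂(T₃T₄)): 5×21 by 21×26 → 5×26, cost 5·21·26 = 2730; cumulative 22932; (T₁(T₂(T₃T₄))): 31×5 by 5×26 → 31×26, cost 31·5·26 = 4030; cumulative 26962. Total 26962.
Order (2) = ((T₁(T₂T₃))T₄): (T₂T₃): 5×21 by 21×37 → 5×37, cost 5·21·37 = 3885; (T₁(T₂T₃)): 31×5 by 5×37 → 31×37, cost 31·5·37 = 5735; cumulative 9620; ((T₁(T₂T₃))T₄): 31×37 by 37×26 → 31×26, cost 31·37·26 = 29822; cumulative 39442. Total 39442.
Difference: |26962 − 39442| = 12480.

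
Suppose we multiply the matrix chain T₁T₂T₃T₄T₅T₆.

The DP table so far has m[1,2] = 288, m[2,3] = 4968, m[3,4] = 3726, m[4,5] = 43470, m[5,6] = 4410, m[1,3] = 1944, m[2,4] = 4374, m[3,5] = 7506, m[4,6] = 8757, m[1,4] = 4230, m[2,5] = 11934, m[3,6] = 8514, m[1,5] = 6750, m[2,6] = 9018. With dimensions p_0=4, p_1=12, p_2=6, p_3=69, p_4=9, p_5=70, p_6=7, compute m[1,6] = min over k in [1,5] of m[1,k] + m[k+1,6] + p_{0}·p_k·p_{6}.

8710

m[1,6] = min over k∈[1,5] of m[1,k]+m[k+1,6]+p_{0}·p_k·p_{6}.
k=1: 0 + 9018 + 4·12·7 = 9354; k=2: 288 + 8514 + 4·6·7 = 8970; k=3: 1944 + 8757 + 4·69·7 = 12633; k=4: 4230 + 4410 + 4·9·7 = 8892; k=5: 6750 + 0 + 4·70·7 = 8710.
Minimum: 8710 at k=5.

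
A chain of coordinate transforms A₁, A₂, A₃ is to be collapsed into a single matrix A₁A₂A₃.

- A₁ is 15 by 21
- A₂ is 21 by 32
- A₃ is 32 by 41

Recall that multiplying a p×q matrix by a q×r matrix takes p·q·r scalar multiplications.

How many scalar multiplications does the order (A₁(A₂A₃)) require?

40467

(A₂A₃): 21×32 by 32×41 → 21×41, cost 21·32·41 = 27552
(A₁(A₂A₃)): 15×21 by 21×41 → 15×41, cost 15·21·41 = 12915; cumulative 40467
Total: 40467 scalar multiplications.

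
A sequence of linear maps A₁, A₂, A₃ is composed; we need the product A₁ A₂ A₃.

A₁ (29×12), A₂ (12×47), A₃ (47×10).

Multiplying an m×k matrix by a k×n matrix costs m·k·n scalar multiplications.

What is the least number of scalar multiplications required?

9120

Order (A₁ (A₂ A₃)): (A₂ A₃): 12×47 by 47×10 → 12×10, cost 12·47·10 = 5640; (A₁ (A₂ A₃)): 29×12 by 12×10 → 29×10, cost 29·12·10 = 3480; cumulative 9120. Total 9120.
Order ((A₁ A₂) A₃): (A₁ A₂): 29×12 by 12×47 → 29×47, cost 29·12·47 = 16356; ((A₁ A₂) A₃): 29×47 by 47×10 → 29×10, cost 29·47·10 = 13630; cumulative 29986. Total 29986.
Minimum: 9120.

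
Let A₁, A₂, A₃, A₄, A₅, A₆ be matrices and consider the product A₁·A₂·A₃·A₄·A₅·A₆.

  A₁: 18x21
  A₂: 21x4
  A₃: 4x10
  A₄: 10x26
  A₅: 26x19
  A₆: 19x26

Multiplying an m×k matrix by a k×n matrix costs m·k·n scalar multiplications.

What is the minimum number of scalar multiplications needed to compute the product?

Adjacent pairs: A₁A₂ = 18·21·4 = 1512; A₂A₃ = 21·4·10 = 840; A₃A₄ = 4·10·26 = 1040; A₄A₅ = 10·26·19 = 4940; A₅A₆ = 26·19·26 = 12844.
Length 3: A₁..A₃: k=1: 0+840+18·21·10=4620; k=2: 1512+0+18·4·10=2232 → min 2232 | A₂..A₄: k=2: 0+1040+21·4·26=3224; k=3: 840+0+21·10·26=6300 → min 3224 | A₃..A₅: k=3: 0+4940+4·10·19=5700; k=4: 1040+0+4·26·19=3016 → min 3016 | A₄..A₆: k=4: 0+12844+10·26·26=19604; k=5: 4940+0+10·19·26=9880 → min 9880.
Length 4: A₁..A₄: k=1: 0+3224+18·21·26=13052; k=2: 1512+1040+18·4·26=4424; k=3: 2232+0+18·10·26=6912 → min 4424 | A₂..A₅: k=2: 0+3016+21·4·19=4612; k=3: 840+4940+21·10·19=9770; k=4: 3224+0+21·26·19=13598 → min 4612 | A₃..A₆: k=3: 0+9880+4·10·26=10920; k=4: 1040+12844+4·26·26=16588; k=5: 3016+0+4·19·26=4992 → min 4992.
Length 5: A₁..A₅: k=1: 0+4612+18·21·19=11794; k=2: 1512+3016+18·4·19=5896; k=3: 2232+4940+18·10·19=10592; k=4: 4424+0+18·26·19=13316 → min 5896 | A₂..A₆: k=2: 0+4992+21·4·26=7176; k=3: 840+9880+21·10·26=16180; k=4: 3224+12844+21·26·26=30264; k=5: 4612+0+21·19·26=14986 → min 7176.
Length 6: A₁..A₆: k=1: 0+7176+18·21·26=17004; k=2: 1512+4992+18·4·26=8376; k=3: 2232+9880+18·10·26=16792; k=4: 4424+12844+18·26·26=29436; k=5: 5896+0+18·19·26=14788 → min 8376.
Optimal order: ((A₁·A₂)·(((A₃·A₄)·A₅)·A₆)) with cost 8376.

8376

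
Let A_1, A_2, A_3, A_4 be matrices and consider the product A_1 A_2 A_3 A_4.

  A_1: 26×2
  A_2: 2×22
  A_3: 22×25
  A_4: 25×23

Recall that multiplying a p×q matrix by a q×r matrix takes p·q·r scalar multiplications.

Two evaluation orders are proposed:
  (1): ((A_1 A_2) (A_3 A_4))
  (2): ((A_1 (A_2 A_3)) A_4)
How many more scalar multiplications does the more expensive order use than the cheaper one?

9600

Order (1) = ((A_1 A_2) (A_3 A_4)): (A_1 A_2): 26×2 by 2×22 → 26×22, cost 26·2·22 = 1144; (A_3 A_4): 22×25 by 25×23 → 22×23, cost 22·25·23 = 12650; ((A_1 A_2) (A_3 A_4)): 26×22 by 22×23 → 26×23, cost 26·22·23 = 13156; cumulative 26950. Total 26950.
Order (2) = ((A_1 (A_2 A_3)) A_4): (A_2 A_3): 2×22 by 22×25 → 2×25, cost 2·22·25 = 1100; (A_1 (A_2 A_3)): 26×2 by 2×25 → 26×25, cost 26·2·25 = 1300; cumulative 2400; ((A_1 (A_2 A_3)) A_4): 26×25 by 25×23 → 26×23, cost 26·25·23 = 14950; cumulative 17350. Total 17350.
Difference: |26950 − 17350| = 9600.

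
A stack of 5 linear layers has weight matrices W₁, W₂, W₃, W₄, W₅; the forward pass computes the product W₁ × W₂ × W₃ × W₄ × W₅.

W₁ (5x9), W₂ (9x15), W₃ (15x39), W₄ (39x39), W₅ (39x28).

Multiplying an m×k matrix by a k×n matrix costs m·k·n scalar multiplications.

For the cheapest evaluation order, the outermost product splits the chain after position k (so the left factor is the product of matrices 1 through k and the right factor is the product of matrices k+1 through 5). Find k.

Adjacent pairs: W₁W₂ = 5·9·15 = 675; W₂W₃ = 9·15·39 = 5265; W₃W₄ = 15·39·39 = 22815; W₄W₅ = 39·39·28 = 42588.
Length 3: W₁..W₃: k=1: 0+5265+5·9·39=7020; k=2: 675+0+5·15·39=3600 → min 3600 | W₂..W₄: k=2: 0+22815+9·15·39=28080; k=3: 5265+0+9·39·39=18954 → min 18954 | W₃..W₅: k=3: 0+42588+15·39·28=58968; k=4: 22815+0+15·39·28=39195 → min 39195.
Length 4: W₁..W₄: k=1: 0+18954+5·9·39=20709; k=2: 675+22815+5·15·39=26415; k=3: 3600+0+5·39·39=11205 → min 11205 | W₂..W₅: k=2: 0+39195+9·15·28=42975; k=3: 5265+42588+9·39·28=57681; k=4: 18954+0+9·39·28=28782 → min 28782.
Top-level splits: k=1: (W₁..W₁)·(W₂..W₅) → 0+28782+5·9·28 = 30042; k=2: (W₁..W₂)·(W₃..W₅) → 675+39195+5·15·28 = 41970; k=3: (W₁..W₃)·(W₄..W₅) → 3600+42588+5·39·28 = 51648; k=4: (W₁..W₄)·(W₅..W₅) → 11205+0+5·39·28 = 16665.
Best split is after W₄, i.e. k = 4.

4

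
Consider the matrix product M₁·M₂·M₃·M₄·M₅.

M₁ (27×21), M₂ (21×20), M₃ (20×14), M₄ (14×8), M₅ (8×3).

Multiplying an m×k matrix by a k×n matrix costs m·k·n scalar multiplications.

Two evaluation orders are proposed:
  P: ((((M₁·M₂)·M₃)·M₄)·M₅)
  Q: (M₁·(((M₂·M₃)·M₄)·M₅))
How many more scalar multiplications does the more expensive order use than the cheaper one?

Order P = ((((M₁·M₂)·M₃)·M₄)·M₅): (M₁·M₂): 27×21 by 21×20 → 27×20, cost 27·21·20 = 11340; ((M₁·M₂)·M₃): 27×20 by 20×14 → 27×14, cost 27·20·14 = 7560; cumulative 18900; (((M₁·M₂)·M₃)·M₄): 27×14 by 14×8 → 27×8, cost 27·14·8 = 3024; cumulative 21924; ((((M₁·M₂)·M₃)·M₄)·M₅): 27×8 by 8×3 → 27×3, cost 27·8·3 = 648; cumulative 22572. Total 22572.
Order Q = (M₁·(((M₂·M₃)·M₄)·M₅)): (M₂·M₃): 21×20 by 20×14 → 21×14, cost 21·20·14 = 5880; ((M₂·M₃)·M₄): 21×14 by 14×8 → 21×8, cost 21·14·8 = 2352; cumulative 8232; (((M₂·M₃)·M₄)·M₅): 21×8 by 8×3 → 21×3, cost 21·8·3 = 504; cumulative 8736; (M₁·(((M₂·M₃)·M₄)·M₅)): 27×21 by 21×3 → 27×3, cost 27·21·3 = 1701; cumulative 10437. Total 10437.
Difference: |22572 − 10437| = 12135.

12135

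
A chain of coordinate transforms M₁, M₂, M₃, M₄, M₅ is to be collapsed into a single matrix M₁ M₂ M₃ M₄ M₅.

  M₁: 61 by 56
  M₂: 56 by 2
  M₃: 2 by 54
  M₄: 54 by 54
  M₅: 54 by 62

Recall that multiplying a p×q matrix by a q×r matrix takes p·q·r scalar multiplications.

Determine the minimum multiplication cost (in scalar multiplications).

26924

Adjacent pairs: M₁M₂ = 61·56·2 = 6832; M₂M₃ = 56·2·54 = 6048; M₃M₄ = 2·54·54 = 5832; M₄M₅ = 54·54·62 = 180792.
Length 3: M₁..M₃: k=1: 0+6048+61·56·54=190512; k=2: 6832+0+61·2·54=13420 → min 13420 | M₂..M₄: k=2: 0+5832+56·2·54=11880; k=3: 6048+0+56·54·54=169344 → min 11880 | M₃..M₅: k=3: 0+180792+2·54·62=187488; k=4: 5832+0+2·54·62=12528 → min 12528.
Length 4: M₁..M₄: k=1: 0+11880+61·56·54=196344; k=2: 6832+5832+61·2·54=19252; k=3: 13420+0+61·54·54=191296 → min 19252 | M₂..M₅: k=2: 0+12528+56·2·62=19472; k=3: 6048+180792+56·54·62=374328; k=4: 11880+0+56·54·62=199368 → min 19472.
Length 5: M₁..M₅: k=1: 0+19472+61·56·62=231264; k=2: 6832+12528+61·2·62=26924; k=3: 13420+180792+61·54·62=398440; k=4: 19252+0+61·54·62=223480 → min 26924.
Optimal order: ((M₁ M₂) ((M₃ M₄) M₅)) with cost 26924.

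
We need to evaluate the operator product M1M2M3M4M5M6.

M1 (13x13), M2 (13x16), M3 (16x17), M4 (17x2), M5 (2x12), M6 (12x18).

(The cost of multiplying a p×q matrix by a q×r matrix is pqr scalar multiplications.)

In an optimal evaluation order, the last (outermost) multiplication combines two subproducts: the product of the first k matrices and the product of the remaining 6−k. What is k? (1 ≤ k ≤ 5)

Adjacent pairs: M1M2 = 13·13·16 = 2704; M2M3 = 13·16·17 = 3536; M3M4 = 16·17·2 = 544; M4M5 = 17·2·12 = 408; M5M6 = 2·12·18 = 432.
Length 3: M1..M3: k=1: 0+3536+13·13·17=6409; k=2: 2704+0+13·16·17=6240 → min 6240 | M2..M4: k=2: 0+544+13·16·2=960; k=3: 3536+0+13·17·2=3978 → min 960 | M3..M5: k=3: 0+408+16·17·12=3672; k=4: 544+0+16·2·12=928 → min 928 | M4..M6: k=4: 0+432+17·2·18=1044; k=5: 408+0+17·12·18=4080 → min 1044.
Length 4: M1..M4: k=1: 0+960+13·13·2=1298; k=2: 2704+544+13·16·2=3664; k=3: 6240+0+13·17·2=6682 → min 1298 | M2..M5: k=2: 0+928+13·16·12=3424; k=3: 3536+408+13·17·12=6596; k=4: 960+0+13·2·12=1272 → min 1272 | M3..M6: k=3: 0+1044+16·17·18=5940; k=4: 544+432+16·2·18=1552; k=5: 928+0+16·12·18=4384 → min 1552.
Length 5: M1..M5: k=1: 0+1272+13·13·12=3300; k=2: 2704+928+13·16·12=6128; k=3: 6240+408+13·17·12=9300; k=4: 1298+0+13·2·12=1610 → min 1610 | M2..M6: k=2: 0+1552+13·16·18=5296; k=3: 3536+1044+13·17·18=8558; k=4: 960+432+13·2·18=1860; k=5: 1272+0+13·12·18=4080 → min 1860.
Top-level splits: k=1: (M1..M1)·(M2..M6) → 0+1860+13·13·18 = 4902; k=2: (M1..M2)·(M3..M6) → 2704+1552+13·16·18 = 8000; k=3: (M1..M3)·(M4..M6) → 6240+1044+13·17·18 = 11262; k=4: (M1..M4)·(M5..M6) → 1298+432+13·2·18 = 2198; k=5: (M1..M5)·(M6..M6) → 1610+0+13·12·18 = 4418.
Best split is after M4, i.e. k = 4.

4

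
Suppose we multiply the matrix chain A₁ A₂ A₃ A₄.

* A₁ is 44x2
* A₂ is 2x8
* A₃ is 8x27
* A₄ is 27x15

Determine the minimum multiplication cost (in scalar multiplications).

Adjacent pairs: A₁A₂ = 44·2·8 = 704; A₂A₃ = 2·8·27 = 432; A₃A₄ = 8·27·15 = 3240.
Length 3: A₁..A₃: k=1: 0+432+44·2·27=2808; k=2: 704+0+44·8·27=10208 → min 2808 | A₂..A₄: k=2: 0+3240+2·8·15=3480; k=3: 432+0+2·27·15=1242 → min 1242.
Length 4: A₁..A₄: k=1: 0+1242+44·2·15=2562; k=2: 704+3240+44·8·15=9224; k=3: 2808+0+44·27·15=20628 → min 2562.
Optimal order: (A₁ ((A₂ A₃) A₄)) with cost 2562.

2562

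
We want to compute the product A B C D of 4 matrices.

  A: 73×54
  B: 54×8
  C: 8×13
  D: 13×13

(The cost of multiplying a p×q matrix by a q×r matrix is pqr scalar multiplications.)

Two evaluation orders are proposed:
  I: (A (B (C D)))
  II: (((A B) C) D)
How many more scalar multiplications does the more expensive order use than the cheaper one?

6749

Order I = (A (B (C D))): (C D): 8×13 by 13×13 → 8×13, cost 8·13·13 = 1352; (B (C D)): 54×8 by 8×13 → 54×13, cost 54·8·13 = 5616; cumulative 6968; (A (B (C D))): 73×54 by 54×13 → 73×13, cost 73·54·13 = 51246; cumulative 58214. Total 58214.
Order II = (((A B) C) D): (A B): 73×54 by 54×8 → 73×8, cost 73·54·8 = 31536; ((A B) C): 73×8 by 8×13 → 73×13, cost 73·8·13 = 7592; cumulative 39128; (((A B) C) D): 73×13 by 13×13 → 73×13, cost 73·13·13 = 12337; cumulative 51465. Total 51465.
Difference: |58214 − 51465| = 6749.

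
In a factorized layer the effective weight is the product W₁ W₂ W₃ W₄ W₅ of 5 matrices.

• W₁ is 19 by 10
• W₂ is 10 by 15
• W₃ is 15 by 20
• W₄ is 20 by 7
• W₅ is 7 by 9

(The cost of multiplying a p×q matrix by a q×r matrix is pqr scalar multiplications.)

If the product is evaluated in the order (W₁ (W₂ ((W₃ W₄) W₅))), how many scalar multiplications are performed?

6105

(W₃ W₄): 15×20 by 20×7 → 15×7, cost 15·20·7 = 2100
((W₃ W₄) W₅): 15×7 by 7×9 → 15×9, cost 15·7·9 = 945; cumulative 3045
(W₂ ((W₃ W₄) W₅)): 10×15 by 15×9 → 10×9, cost 10·15·9 = 1350; cumulative 4395
(W₁ (W₂ ((W₃ W₄) W₅))): 19×10 by 10×9 → 19×9, cost 19·10·9 = 1710; cumulative 6105
Total: 6105 scalar multiplications.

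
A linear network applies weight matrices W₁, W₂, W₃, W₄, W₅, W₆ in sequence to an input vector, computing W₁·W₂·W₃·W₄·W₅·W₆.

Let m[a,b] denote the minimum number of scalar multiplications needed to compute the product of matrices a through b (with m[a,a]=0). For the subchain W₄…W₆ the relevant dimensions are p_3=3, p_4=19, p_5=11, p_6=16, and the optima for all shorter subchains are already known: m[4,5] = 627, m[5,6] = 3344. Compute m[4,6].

m[4,6] = min over k∈[4,5] of m[4,k]+m[k+1,6]+p_{3}·p_k·p_{6}.
k=4: 0 + 3344 + 3·19·16 = 4256; k=5: 627 + 0 + 3·11·16 = 1155.
Minimum: 1155 at k=5.

1155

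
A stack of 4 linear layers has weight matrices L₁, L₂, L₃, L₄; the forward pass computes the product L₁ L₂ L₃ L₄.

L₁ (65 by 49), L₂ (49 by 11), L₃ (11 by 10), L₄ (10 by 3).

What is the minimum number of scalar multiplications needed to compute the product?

Adjacent pairs: L₁L₂ = 65·49·11 = 35035; L₂L₃ = 49·11·10 = 5390; L₃L₄ = 11·10·3 = 330.
Length 3: L₁..L₃: k=1: 0+5390+65·49·10=37240; k=2: 35035+0+65·11·10=42185 → min 37240 | L₂..L₄: k=2: 0+330+49·11·3=1947; k=3: 5390+0+49·10·3=6860 → min 1947.
Length 4: L₁..L₄: k=1: 0+1947+65·49·3=11502; k=2: 35035+330+65·11·3=37510; k=3: 37240+0+65·10·3=39190 → min 11502.
Optimal order: (L₁ (L₂ (L₃ L₄))) with cost 11502.

11502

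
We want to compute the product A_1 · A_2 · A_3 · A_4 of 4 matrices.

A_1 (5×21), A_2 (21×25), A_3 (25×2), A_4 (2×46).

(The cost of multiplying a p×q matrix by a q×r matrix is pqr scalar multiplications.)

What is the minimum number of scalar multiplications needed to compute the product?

1720

Adjacent pairs: A_1A_2 = 5·21·25 = 2625; A_2A_3 = 21·25·2 = 1050; A_3A_4 = 25·2·46 = 2300.
Length 3: A_1..A_3: k=1: 0+1050+5·21·2=1260; k=2: 2625+0+5·25·2=2875 → min 1260 | A_2..A_4: k=2: 0+2300+21·25·46=26450; k=3: 1050+0+21·2·46=2982 → min 2982.
Length 4: A_1..A_4: k=1: 0+2982+5·21·46=7812; k=2: 2625+2300+5·25·46=10675; k=3: 1260+0+5·2·46=1720 → min 1720.
Optimal order: ((A_1 · (A_2 · A_3)) · A_4) with cost 1720.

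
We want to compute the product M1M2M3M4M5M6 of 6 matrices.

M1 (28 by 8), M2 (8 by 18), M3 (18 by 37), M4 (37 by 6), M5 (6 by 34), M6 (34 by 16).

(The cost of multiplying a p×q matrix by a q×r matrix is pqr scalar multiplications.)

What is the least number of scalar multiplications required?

12156

Adjacent pairs: M1M2 = 28·8·18 = 4032; M2M3 = 8·18·37 = 5328; M3M4 = 18·37·6 = 3996; M4M5 = 37·6·34 = 7548; M5M6 = 6·34·16 = 3264.
Length 3: M1..M3: k=1: 0+5328+28·8·37=13616; k=2: 4032+0+28·18·37=22680 → min 13616 | M2..M4: k=2: 0+3996+8·18·6=4860; k=3: 5328+0+8·37·6=7104 → min 4860 | M3..M5: k=3: 0+7548+18·37·34=30192; k=4: 3996+0+18·6·34=7668 → min 7668 | M4..M6: k=4: 0+3264+37·6·16=6816; k=5: 7548+0+37·34·16=27676 → min 6816.
Length 4: M1..M4: k=1: 0+4860+28·8·6=6204; k=2: 4032+3996+28·18·6=11052; k=3: 13616+0+28·37·6=19832 → min 6204 | M2..M5: k=2: 0+7668+8·18·34=12564; k=3: 5328+7548+8·37·34=22940; k=4: 4860+0+8·6·34=6492 → min 6492 | M3..M6: k=3: 0+6816+18·37·16=17472; k=4: 3996+3264+18·6·16=8988; k=5: 7668+0+18·34·16=17460 → min 8988.
Length 5: M1..M5: k=1: 0+6492+28·8·34=14108; k=2: 4032+7668+28·18·34=28836; k=3: 13616+7548+28·37·34=56388; k=4: 6204+0+28·6·34=11916 → min 11916 | M2..M6: k=2: 0+8988+8·18·16=11292; k=3: 5328+6816+8·37·16=16880; k=4: 4860+3264+8·6·16=8892; k=5: 6492+0+8·34·16=10844 → min 8892.
Length 6: M1..M6: k=1: 0+8892+28·8·16=12476; k=2: 4032+8988+28·18·16=21084; k=3: 13616+6816+28·37·16=37008; k=4: 6204+3264+28·6·16=12156; k=5: 11916+0+28·34·16=27148 → min 12156.
Optimal order: ((M1(M2(M3M4)))(M5M6)) with cost 12156.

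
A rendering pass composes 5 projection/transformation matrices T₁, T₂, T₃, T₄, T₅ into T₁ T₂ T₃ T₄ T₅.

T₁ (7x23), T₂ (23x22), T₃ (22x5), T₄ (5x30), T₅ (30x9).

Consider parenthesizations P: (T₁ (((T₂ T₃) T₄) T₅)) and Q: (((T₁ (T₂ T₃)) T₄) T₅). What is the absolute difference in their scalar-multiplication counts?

7364

Order P = (T₁ (((T₂ T₃) T₄) T₅)): (T₂ T₃): 23×22 by 22×5 → 23×5, cost 23·22·5 = 2530; ((T₂ T₃) T₄): 23×5 by 5×30 → 23×30, cost 23·5·30 = 3450; cumulative 5980; (((T₂ T₃) T₄) T₅): 23×30 by 30×9 → 23×9, cost 23·30·9 = 6210; cumulative 12190; (T₁ (((T₂ T₃) T₄) T₅)): 7×23 by 23×9 → 7×9, cost 7·23·9 = 1449; cumulative 13639. Total 13639.
Order Q = (((T₁ (T₂ T₃)) T₄) T₅): (T₂ T₃): 23×22 by 22×5 → 23×5, cost 23·22·5 = 2530; (T₁ (T₂ T₃)): 7×23 by 23×5 → 7×5, cost 7·23·5 = 805; cumulative 3335; ((T₁ (T₂ T₃)) T₄): 7×5 by 5×30 → 7×30, cost 7·5·30 = 1050; cumulative 4385; (((T₁ (T₂ T₃)) T₄) T₅): 7×30 by 30×9 → 7×9, cost 7·30·9 = 1890; cumulative 6275. Total 6275.
Difference: |13639 − 6275| = 7364.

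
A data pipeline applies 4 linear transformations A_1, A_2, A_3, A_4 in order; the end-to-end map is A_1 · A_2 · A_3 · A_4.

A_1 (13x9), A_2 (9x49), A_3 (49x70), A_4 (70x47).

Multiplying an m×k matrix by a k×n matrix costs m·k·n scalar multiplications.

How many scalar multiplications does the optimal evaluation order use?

65979

Adjacent pairs: A_1A_2 = 13·9·49 = 5733; A_2A_3 = 9·49·70 = 30870; A_3A_4 = 49·70·47 = 161210.
Length 3: A_1..A_3: k=1: 0+30870+13·9·70=39060; k=2: 5733+0+13·49·70=50323 → min 39060 | A_2..A_4: k=2: 0+161210+9·49·47=181937; k=3: 30870+0+9·70·47=60480 → min 60480.
Length 4: A_1..A_4: k=1: 0+60480+13·9·47=65979; k=2: 5733+161210+13·49·47=196882; k=3: 39060+0+13·70·47=81830 → min 65979.
Optimal order: (A_1 · ((A_2 · A_3) · A_4)) with cost 65979.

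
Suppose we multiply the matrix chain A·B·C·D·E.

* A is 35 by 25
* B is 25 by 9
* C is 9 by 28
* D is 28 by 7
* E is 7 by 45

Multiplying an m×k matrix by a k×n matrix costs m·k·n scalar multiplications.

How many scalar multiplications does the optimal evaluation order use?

20489

Adjacent pairs: AB = 35·25·9 = 7875; BC = 25·9·28 = 6300; CD = 9·28·7 = 1764; DE = 28·7·45 = 8820.
Length 3: A..C: k=1: 0+6300+35·25·28=30800; k=2: 7875+0+35·9·28=16695 → min 16695 | B..D: k=2: 0+1764+25·9·7=3339; k=3: 6300+0+25·28·7=11200 → min 3339 | C..E: k=3: 0+8820+9·28·45=20160; k=4: 1764+0+9·7·45=4599 → min 4599.
Length 4: A..D: k=1: 0+3339+35·25·7=9464; k=2: 7875+1764+35·9·7=11844; k=3: 16695+0+35·28·7=23555 → min 9464 | B..E: k=2: 0+4599+25·9·45=14724; k=3: 6300+8820+25·28·45=46620; k=4: 3339+0+25·7·45=11214 → min 11214.
Length 5: A..E: k=1: 0+11214+35·25·45=50589; k=2: 7875+4599+35·9·45=26649; k=3: 16695+8820+35·28·45=69615; k=4: 9464+0+35·7·45=20489 → min 20489.
Optimal order: ((A·(B·(C·D)))·E) with cost 20489.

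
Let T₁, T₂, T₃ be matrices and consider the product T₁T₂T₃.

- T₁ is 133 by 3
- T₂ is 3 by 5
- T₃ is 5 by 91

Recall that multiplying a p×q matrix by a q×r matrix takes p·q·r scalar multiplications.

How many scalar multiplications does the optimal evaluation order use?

Order (T₁(T₂T₃)): (T₂T₃): 3×5 by 5×91 → 3×91, cost 3·5·91 = 1365; (T₁(T₂T₃)): 133×3 by 3×91 → 133×91, cost 133·3·91 = 36309; cumulative 37674. Total 37674.
Order ((T₁T₂)T₃): (T₁T₂): 133×3 by 3×5 → 133×5, cost 133·3·5 = 1995; ((T₁T₂)T₃): 133×5 by 5×91 → 133×91, cost 133·5·91 = 60515; cumulative 62510. Total 62510.
Minimum: 37674.

37674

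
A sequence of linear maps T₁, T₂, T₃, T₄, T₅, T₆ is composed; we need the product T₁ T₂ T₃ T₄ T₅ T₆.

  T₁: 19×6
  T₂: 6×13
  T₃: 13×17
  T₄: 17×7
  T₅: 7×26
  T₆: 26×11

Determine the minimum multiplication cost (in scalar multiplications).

Adjacent pairs: T₁T₂ = 19·6·13 = 1482; T₂T₃ = 6·13·17 = 1326; T₃T₄ = 13·17·7 = 1547; T₄T₅ = 17·7·26 = 3094; T₅T₆ = 7·26·11 = 2002.
Length 3: T₁..T₃: k=1: 0+1326+19·6·17=3264; k=2: 1482+0+19·13·17=5681 → min 3264 | T₂..T₄: k=2: 0+1547+6·13·7=2093; k=3: 1326+0+6·17·7=2040 → min 2040 | T₃..T₅: k=3: 0+3094+13·17·26=8840; k=4: 1547+0+13·7·26=3913 → min 3913 | T₄..T₆: k=4: 0+2002+17·7·11=3311; k=5: 3094+0+17·26·11=7956 → min 3311.
Length 4: T₁..T₄: k=1: 0+2040+19·6·7=2838; k=2: 1482+1547+19·13·7=4758; k=3: 3264+0+19·17·7=5525 → min 2838 | T₂..T₅: k=2: 0+3913+6·13·26=5941; k=3: 1326+3094+6·17·26=7072; k=4: 2040+0+6·7·26=3132 → min 3132 | T₃..T₆: k=3: 0+3311+13·17·11=5742; k=4: 1547+2002+13·7·11=4550; k=5: 3913+0+13·26·11=7631 → min 4550.
Length 5: T₁..T₅: k=1: 0+3132+19·6·26=6096; k=2: 1482+3913+19·13·26=11817; k=3: 3264+3094+19·17·26=14756; k=4: 2838+0+19·7·26=6296 → min 6096 | T₂..T₆: k=2: 0+4550+6·13·11=5408; k=3: 1326+3311+6·17·11=5759; k=4: 2040+2002+6·7·11=4504; k=5: 3132+0+6·26·11=4848 → min 4504.
Length 6: T₁..T₆: k=1: 0+4504+19·6·11=5758; k=2: 1482+4550+19·13·11=8749; k=3: 3264+3311+19·17·11=10128; k=4: 2838+2002+19·7·11=6303; k=5: 6096+0+19·26·11=11530 → min 5758.
Optimal order: (T₁ (((T₂ T₃) T₄) (T₅ T₆))) with cost 5758.

5758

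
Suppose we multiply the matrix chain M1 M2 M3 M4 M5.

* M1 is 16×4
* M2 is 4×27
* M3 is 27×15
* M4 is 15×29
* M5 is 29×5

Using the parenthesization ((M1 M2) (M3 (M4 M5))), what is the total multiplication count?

(M1 M2): 16×4 by 4×27 → 16×27, cost 16·4·27 = 1728
(M4 M5): 15×29 by 29×5 → 15×5, cost 15·29·5 = 2175
(M3 (M4 M5)): 27×15 by 15×5 → 27×5, cost 27·15·5 = 2025; cumulative 4200
((M1 M2) (M3 (M4 M5))): 16×27 by 27×5 → 16×5, cost 16·27·5 = 2160; cumulative 8088
Total: 8088 scalar multiplications.

8088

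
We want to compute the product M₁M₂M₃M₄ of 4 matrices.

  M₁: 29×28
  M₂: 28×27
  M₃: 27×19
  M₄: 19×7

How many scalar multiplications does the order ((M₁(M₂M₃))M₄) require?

(M₂M₃): 28×27 by 27×19 → 28×19, cost 28·27·19 = 14364
(M₁(M₂M₃)): 29×28 by 28×19 → 29×19, cost 29·28·19 = 15428; cumulative 29792
((M₁(M₂M₃))M₄): 29×19 by 19×7 → 29×7, cost 29·19·7 = 3857; cumulative 33649
Total: 33649 scalar multiplications.

33649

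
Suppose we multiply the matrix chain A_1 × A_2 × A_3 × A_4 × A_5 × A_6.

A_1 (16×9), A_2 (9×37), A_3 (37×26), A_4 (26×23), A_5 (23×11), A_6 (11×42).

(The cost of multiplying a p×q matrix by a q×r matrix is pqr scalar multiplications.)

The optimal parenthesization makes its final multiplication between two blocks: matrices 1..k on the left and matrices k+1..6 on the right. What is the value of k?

5

Adjacent pairs: A_1A_2 = 16·9·37 = 5328; A_2A_3 = 9·37·26 = 8658; A_3A_4 = 37·26·23 = 22126; A_4A_5 = 26·23·11 = 6578; A_5A_6 = 23·11·42 = 10626.
Length 3: A_1..A_3: k=1: 0+8658+16·9·26=12402; k=2: 5328+0+16·37·26=20720 → min 12402 | A_2..A_4: k=2: 0+22126+9·37·23=29785; k=3: 8658+0+9·26·23=14040 → min 14040 | A_3..A_5: k=3: 0+6578+37·26·11=17160; k=4: 22126+0+37·23·11=31487 → min 17160 | A_4..A_6: k=4: 0+10626+26·23·42=35742; k=5: 6578+0+26·11·42=18590 → min 18590.
Length 4: A_1..A_4: k=1: 0+14040+16·9·23=17352; k=2: 5328+22126+16·37·23=41070; k=3: 12402+0+16·26·23=21970 → min 17352 | A_2..A_5: k=2: 0+17160+9·37·11=20823; k=3: 8658+6578+9·26·11=17810; k=4: 14040+0+9·23·11=16317 → min 16317 | A_3..A_6: k=3: 0+18590+37·26·42=58994; k=4: 22126+10626+37·23·42=68494; k=5: 17160+0+37·11·42=34254 → min 34254.
Length 5: A_1..A_5: k=1: 0+16317+16·9·11=17901; k=2: 5328+17160+16·37·11=29000; k=3: 12402+6578+16·26·11=23556; k=4: 17352+0+16·23·11=21400 → min 17901 | A_2..A_6: k=2: 0+34254+9·37·42=48240; k=3: 8658+18590+9·26·42=37076; k=4: 14040+10626+9·23·42=33360; k=5: 16317+0+9·11·42=20475 → min 20475.
Top-level splits: k=1: (A_1..A_1)·(A_2..A_6) → 0+20475+16·9·42 = 26523; k=2: (A_1..A_2)·(A_3..A_6) → 5328+34254+16·37·42 = 64446; k=3: (A_1..A_3)·(A_4..A_6) → 12402+18590+16·26·42 = 48464; k=4: (A_1..A_4)·(A_5..A_6) → 17352+10626+16·23·42 = 43434; k=5: (A_1..A_5)·(A_6..A_6) → 17901+0+16·11·42 = 25293.
Best split is after A_5, i.e. k = 5.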